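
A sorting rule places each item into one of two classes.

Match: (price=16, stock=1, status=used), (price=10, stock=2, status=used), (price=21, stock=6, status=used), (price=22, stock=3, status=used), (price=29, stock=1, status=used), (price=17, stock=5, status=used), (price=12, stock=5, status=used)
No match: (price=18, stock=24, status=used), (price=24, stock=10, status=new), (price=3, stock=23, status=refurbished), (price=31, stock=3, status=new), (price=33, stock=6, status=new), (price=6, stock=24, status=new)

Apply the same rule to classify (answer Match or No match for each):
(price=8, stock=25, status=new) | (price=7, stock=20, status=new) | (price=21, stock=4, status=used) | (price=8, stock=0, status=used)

The rule appears to be: status is used AND stock ≤ 6.
(price=8, stock=25, status=new): No match (status is new, stock = 25).
(price=7, stock=20, status=new): No match (status is new, stock = 20).
(price=21, stock=4, status=used): Match (status is used, stock = 4).
(price=8, stock=0, status=used): Match (status is used, stock = 0).

No match, No match, Match, Match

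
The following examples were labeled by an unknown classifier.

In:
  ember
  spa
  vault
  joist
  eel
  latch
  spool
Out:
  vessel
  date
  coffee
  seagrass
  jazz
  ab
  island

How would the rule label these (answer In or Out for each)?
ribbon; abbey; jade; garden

The classifier is using: odd length.
ribbon — length 6, hence Out.
abbey — length 5, hence In.
jade — length 4, hence Out.
garden — length 6, hence Out.

Out, In, Out, Out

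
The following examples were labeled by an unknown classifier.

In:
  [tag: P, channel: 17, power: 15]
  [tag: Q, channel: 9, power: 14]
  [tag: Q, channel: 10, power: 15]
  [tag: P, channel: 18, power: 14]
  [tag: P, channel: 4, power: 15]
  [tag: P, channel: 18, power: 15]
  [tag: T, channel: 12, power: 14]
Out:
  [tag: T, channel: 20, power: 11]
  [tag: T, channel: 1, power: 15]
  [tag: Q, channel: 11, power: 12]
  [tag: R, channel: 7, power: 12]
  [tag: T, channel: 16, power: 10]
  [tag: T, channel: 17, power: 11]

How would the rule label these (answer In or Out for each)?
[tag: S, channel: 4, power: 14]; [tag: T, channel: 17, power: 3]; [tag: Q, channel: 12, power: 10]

All 'In' examples share one property — channel ≥ 4 AND power ≥ 14 — and every 'Out' example lacks it.
In: [tag: S, channel: 4, power: 14], since channel = 4, power = 14. Out: [tag: T, channel: 17, power: 3], since channel = 17, power = 3. Out: [tag: Q, channel: 12, power: 10], since channel = 12, power = 10.

In, Out, Out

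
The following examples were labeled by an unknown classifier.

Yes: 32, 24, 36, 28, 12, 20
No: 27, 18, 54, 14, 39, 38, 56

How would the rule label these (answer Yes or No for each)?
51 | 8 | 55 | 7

The pattern is that an item is 'Yes' exactly when: multiple of 4 AND at most 36.
51: 51 = 4·12 + 3, 51 > 36, does not pass → No.
8: 8 = 4·2, 8 ≤ 36, satisfies this → Yes.
55: 55 = 4·13 + 3, 55 > 36, does not pass → No.
7: 7 = 4·1 + 3, 7 ≤ 36, does not pass → No.

No, Yes, No, No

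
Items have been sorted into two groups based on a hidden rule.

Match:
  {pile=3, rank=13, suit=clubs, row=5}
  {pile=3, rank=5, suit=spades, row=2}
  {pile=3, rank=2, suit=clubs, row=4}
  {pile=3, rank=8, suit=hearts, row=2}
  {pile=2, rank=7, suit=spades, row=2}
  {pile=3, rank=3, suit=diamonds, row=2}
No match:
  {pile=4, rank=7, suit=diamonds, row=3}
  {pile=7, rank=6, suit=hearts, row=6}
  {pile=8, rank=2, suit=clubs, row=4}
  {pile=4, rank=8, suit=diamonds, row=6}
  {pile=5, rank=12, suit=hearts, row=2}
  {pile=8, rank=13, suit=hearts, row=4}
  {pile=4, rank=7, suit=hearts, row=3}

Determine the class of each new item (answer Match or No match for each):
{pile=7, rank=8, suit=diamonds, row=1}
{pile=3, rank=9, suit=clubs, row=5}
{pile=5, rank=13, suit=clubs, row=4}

No match, Match, No match

The simplest hypothesis consistent with all the labels is: pile ≤ 3.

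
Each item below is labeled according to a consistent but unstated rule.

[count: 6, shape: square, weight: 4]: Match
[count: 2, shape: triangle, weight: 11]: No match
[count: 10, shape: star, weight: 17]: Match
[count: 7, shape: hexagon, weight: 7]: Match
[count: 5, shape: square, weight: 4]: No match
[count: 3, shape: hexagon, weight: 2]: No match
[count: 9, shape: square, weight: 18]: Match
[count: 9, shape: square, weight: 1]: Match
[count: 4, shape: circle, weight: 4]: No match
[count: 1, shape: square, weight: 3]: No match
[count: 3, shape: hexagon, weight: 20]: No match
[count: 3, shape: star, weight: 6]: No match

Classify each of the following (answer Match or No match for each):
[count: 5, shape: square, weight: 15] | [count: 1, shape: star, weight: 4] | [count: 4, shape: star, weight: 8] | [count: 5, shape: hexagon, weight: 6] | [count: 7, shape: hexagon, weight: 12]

No match, No match, No match, No match, Match

All 'Match' examples share one property — count ≥ 6 — and every 'No match' example lacks it.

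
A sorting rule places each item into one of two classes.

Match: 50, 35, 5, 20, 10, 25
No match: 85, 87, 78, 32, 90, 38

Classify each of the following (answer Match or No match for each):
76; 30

No match, Match

The rule appears to be: multiple of 5 AND at most 50.
76: 76 = 5·15 + 1, 76 > 50, doesn't qualify → No match.
30: 30 = 5·6, 30 ≤ 50, has this property → Match.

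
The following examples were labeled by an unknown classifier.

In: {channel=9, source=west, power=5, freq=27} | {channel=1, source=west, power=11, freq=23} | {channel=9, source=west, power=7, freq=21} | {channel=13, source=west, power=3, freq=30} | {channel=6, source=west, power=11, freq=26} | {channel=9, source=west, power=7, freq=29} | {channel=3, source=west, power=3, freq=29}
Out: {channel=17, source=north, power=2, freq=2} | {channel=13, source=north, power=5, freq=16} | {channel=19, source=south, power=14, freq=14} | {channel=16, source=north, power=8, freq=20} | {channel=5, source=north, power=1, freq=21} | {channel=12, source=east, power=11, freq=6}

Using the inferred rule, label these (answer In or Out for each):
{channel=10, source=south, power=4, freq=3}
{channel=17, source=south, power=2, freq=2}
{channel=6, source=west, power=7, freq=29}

Out, Out, In

Looking at the examples, the only property every 'In' case has and every 'Out' case lacks is: source is west.
Out: {channel=10, source=south, power=4, freq=3}, since source is south.
Out: {channel=17, source=south, power=2, freq=2}, since source is south.
In: {channel=6, source=west, power=7, freq=29}, since source is west.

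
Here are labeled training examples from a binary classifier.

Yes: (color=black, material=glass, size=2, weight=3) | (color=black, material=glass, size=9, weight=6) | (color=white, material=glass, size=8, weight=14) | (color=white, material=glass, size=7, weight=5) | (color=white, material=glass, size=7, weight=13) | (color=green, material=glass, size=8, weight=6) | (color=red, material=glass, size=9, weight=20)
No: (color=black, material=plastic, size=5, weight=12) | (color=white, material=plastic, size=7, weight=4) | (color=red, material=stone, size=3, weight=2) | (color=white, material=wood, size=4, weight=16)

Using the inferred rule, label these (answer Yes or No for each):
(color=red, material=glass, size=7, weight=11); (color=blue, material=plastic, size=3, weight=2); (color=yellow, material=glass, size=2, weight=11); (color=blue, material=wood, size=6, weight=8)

Rule: material is glass. This holds for each 'Yes' example and fails for each 'No' one.
(color=red, material=glass, size=7, weight=11): Yes (material is glass).
(color=blue, material=plastic, size=3, weight=2): No (material is plastic).
(color=yellow, material=glass, size=2, weight=11): Yes (material is glass).
(color=blue, material=wood, size=6, weight=8): No (material is wood).

Yes, No, Yes, No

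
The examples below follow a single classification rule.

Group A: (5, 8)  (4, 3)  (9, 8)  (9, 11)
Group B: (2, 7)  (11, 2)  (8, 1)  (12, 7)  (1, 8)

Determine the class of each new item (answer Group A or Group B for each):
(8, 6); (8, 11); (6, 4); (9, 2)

Group A, Group A, Group A, Group B

'Group A' ⟺ |first − second| ≤ 3.
(8, 6) — |8−6| = 2, hence Group A. (8, 11) — |8−11| = 3, hence Group A. (6, 4) — |6−4| = 2, hence Group A. (9, 2) — |9−2| = 7, hence Group B.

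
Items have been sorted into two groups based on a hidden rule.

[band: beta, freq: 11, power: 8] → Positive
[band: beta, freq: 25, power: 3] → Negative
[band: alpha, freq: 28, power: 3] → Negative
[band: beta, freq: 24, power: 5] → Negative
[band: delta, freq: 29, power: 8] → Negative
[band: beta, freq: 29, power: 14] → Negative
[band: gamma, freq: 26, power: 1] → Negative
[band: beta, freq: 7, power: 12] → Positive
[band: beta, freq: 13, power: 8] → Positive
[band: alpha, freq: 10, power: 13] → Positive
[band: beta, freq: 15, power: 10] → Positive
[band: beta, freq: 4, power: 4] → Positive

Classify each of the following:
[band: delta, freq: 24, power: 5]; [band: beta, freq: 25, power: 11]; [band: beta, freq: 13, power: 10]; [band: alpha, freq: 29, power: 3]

Negative, Negative, Positive, Negative

All 'Positive' examples share one property — freq ≤ 15 — and every 'Negative' example lacks it.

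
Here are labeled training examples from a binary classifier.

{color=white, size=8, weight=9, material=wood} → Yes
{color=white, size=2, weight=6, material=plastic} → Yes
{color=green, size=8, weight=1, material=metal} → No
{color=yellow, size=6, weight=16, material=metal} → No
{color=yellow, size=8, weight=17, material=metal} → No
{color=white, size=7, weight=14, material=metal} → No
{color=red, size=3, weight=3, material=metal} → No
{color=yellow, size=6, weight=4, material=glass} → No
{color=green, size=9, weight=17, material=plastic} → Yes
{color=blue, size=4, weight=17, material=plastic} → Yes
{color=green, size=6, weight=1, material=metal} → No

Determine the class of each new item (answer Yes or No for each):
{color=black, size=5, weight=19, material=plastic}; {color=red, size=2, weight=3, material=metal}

Yes, No

The classifier is using: material is wood OR material is plastic.
{color=black, size=5, weight=19, material=plastic}: material is plastic — passes, so Yes.
{color=red, size=2, weight=3, material=metal}: material is metal — doesn't match, so No.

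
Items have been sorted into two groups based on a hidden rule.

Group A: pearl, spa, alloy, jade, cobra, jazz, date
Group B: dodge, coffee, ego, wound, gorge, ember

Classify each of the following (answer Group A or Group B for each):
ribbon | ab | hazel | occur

Looking at the examples, the only property every 'Group A' case has and every 'Group B' case lacks is: contains 'a'.
ribbon: no 'a' — doesn't qualify, so Group B. ab: has 'a' — fits, so Group A. hazel: has 'a' — fits, so Group A. occur: no 'a' — doesn't qualify, so Group B.

Group B, Group A, Group A, Group B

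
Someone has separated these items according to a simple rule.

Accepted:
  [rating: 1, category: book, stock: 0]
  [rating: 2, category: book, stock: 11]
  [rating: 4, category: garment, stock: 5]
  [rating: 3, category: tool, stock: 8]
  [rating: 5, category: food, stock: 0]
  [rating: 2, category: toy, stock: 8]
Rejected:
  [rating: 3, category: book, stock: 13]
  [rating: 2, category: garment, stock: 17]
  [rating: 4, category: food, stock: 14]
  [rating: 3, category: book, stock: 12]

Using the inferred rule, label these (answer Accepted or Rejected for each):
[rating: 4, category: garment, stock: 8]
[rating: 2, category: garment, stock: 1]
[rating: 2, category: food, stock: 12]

One predicate separates the groups cleanly: stock ≤ 11.

Accepted, Accepted, Rejected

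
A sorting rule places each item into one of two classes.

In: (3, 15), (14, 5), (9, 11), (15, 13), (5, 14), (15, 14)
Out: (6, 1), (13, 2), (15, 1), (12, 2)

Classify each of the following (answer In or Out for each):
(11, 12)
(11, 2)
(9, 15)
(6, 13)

In, Out, In, In

A rule that fits every label: sum ≥ 18 — true of each 'In' example, false of each 'Out' one.
(11, 12) → 11+12 = 23 → In. (11, 2) → 11+2 = 13 → Out. (9, 15) → 9+15 = 24 → In. (6, 13) → 6+13 = 19 → In.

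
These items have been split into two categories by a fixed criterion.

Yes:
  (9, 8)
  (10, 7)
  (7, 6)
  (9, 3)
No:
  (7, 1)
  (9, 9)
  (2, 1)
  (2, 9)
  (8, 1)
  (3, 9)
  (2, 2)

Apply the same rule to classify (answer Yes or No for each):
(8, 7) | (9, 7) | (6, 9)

A rule that fits every label: first > second AND sum ≥ 11 — true of each 'Yes' example, false of each 'No' one.
(8, 7) — 8 > 7, 8+7 = 15, hence Yes.
(9, 7) — 9 > 7, 9+7 = 16, hence Yes.
(6, 9) — 6 < 9, 6+9 = 15, hence No.

Yes, Yes, No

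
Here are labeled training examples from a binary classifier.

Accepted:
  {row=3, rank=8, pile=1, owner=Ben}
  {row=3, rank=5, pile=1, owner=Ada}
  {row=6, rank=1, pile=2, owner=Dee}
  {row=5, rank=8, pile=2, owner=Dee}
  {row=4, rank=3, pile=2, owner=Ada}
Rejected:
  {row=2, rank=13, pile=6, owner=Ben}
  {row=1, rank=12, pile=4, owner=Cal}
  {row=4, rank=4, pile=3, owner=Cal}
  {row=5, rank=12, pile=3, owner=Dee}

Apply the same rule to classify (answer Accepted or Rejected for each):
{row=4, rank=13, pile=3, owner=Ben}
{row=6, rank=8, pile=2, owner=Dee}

Rejected, Accepted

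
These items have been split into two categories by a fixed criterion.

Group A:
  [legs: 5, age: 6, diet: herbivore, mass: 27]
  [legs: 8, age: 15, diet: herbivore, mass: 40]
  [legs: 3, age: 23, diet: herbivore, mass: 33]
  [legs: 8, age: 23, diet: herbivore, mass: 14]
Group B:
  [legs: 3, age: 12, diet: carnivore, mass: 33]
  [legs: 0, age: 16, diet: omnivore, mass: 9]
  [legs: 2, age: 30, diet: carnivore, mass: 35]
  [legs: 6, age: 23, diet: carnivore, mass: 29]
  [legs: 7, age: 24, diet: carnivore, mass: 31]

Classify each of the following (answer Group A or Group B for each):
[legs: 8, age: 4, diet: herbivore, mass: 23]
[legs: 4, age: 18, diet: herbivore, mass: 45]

Group A, Group A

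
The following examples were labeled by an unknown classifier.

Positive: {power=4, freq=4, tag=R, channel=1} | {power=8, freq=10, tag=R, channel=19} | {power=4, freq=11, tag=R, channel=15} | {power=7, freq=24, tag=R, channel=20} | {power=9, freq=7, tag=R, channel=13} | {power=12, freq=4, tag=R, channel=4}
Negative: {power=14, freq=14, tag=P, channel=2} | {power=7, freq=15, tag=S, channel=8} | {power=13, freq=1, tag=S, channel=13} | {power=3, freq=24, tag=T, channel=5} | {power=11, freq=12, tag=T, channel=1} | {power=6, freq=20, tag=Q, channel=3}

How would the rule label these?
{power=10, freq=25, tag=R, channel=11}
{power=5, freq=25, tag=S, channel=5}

Positive, Negative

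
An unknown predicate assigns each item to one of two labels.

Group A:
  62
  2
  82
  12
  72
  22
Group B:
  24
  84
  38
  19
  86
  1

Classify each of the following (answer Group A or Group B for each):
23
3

Group B, Group B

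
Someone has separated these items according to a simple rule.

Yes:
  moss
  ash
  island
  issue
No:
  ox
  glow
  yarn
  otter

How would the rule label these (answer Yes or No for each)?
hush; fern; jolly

Yes, No, No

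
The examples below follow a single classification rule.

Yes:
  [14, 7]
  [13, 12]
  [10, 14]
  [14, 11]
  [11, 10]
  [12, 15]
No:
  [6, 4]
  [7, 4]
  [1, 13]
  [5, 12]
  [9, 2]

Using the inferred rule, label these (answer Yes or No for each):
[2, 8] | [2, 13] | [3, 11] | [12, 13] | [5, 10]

No, No, No, Yes, No

All 'Yes' examples share one property — sum ≥ 21 — and every 'No' example lacks it.
[2, 8]: No (2+8 = 10).
[2, 13]: No (2+13 = 15).
[3, 11]: No (3+11 = 14).
[12, 13]: Yes (12+13 = 25).
[5, 10]: No (5+10 = 15).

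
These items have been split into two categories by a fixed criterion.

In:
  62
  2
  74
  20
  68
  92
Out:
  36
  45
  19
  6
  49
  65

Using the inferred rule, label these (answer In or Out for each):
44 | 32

In, In

The classifier is using: ≡ 2 (mod 6).
44: 44 mod 6 = 2, checks out → In.
32: 32 mod 6 = 2, checks out → In.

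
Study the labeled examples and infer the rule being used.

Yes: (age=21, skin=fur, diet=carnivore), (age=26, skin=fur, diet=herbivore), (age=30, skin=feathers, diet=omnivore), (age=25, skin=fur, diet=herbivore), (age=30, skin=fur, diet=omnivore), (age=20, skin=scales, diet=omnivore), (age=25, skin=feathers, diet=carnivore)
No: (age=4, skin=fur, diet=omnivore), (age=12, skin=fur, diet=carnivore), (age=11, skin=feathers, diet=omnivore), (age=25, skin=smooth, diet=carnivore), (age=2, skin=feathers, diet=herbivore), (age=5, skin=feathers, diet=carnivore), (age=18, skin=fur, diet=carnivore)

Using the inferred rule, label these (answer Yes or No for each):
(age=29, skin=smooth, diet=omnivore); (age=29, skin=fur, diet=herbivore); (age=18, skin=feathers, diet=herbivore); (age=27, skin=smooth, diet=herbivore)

No, Yes, No, No

One predicate separates the groups cleanly: skin is not smooth AND age ≥ 20.
(age=29, skin=smooth, diet=omnivore) — skin is smooth, age = 29, hence No. (age=29, skin=fur, diet=herbivore) — skin is fur, age = 29, hence Yes. (age=18, skin=feathers, diet=herbivore) — skin is feathers, age = 18, hence No. (age=27, skin=smooth, diet=herbivore) — skin is smooth, age = 27, hence No.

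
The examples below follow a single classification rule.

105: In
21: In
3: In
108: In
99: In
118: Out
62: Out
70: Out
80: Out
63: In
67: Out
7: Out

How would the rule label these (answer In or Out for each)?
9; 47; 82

Comparing the two groups points to one rule — multiple of 3.
9: 9 = 3·3 — passes, so In.
47: 47 = 3·15 + 2 — doesn't qualify, so Out.
82: 82 = 3·27 + 1 — doesn't qualify, so Out.

In, Out, Out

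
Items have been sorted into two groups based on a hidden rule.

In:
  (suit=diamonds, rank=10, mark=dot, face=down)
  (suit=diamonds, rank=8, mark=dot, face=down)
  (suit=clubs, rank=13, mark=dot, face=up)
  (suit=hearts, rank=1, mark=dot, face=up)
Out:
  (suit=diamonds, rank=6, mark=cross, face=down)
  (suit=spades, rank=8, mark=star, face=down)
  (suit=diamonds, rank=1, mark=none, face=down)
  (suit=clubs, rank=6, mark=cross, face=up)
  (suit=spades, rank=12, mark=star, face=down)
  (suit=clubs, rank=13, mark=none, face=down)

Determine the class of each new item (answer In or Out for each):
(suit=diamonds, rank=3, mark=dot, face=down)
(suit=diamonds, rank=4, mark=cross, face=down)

Every 'In' example satisfies: mark is dot. None of the 'Out' examples do.
(suit=diamonds, rank=3, mark=dot, face=down): mark is dot — passes, so In. (suit=diamonds, rank=4, mark=cross, face=down): mark is cross — fails this test, so Out.

In, Out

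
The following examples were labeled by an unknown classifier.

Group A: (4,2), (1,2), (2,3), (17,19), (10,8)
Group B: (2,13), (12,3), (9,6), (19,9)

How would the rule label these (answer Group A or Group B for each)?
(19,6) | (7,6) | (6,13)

The pattern is that an item is 'Group A' exactly when: |first − second| ≤ 2.
(19,6): |19−6| = 13, doesn't qualify → Group B. (7,6): |7−6| = 1, qualifies → Group A. (6,13): |6−13| = 7, doesn't qualify → Group B.

Group B, Group A, Group B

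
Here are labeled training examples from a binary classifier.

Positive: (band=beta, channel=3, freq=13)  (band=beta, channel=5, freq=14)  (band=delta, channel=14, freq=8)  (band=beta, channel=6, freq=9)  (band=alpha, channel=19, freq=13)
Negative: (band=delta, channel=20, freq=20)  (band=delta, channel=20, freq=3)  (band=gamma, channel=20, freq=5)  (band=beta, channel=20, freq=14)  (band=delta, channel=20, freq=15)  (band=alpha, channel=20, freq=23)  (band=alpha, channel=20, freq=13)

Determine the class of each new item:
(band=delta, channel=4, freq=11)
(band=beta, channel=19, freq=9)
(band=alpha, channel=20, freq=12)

Positive, Positive, Negative

The classifier is using: channel ≤ 19.
(band=delta, channel=4, freq=11) → channel = 4 → Positive. (band=beta, channel=19, freq=9) → channel = 19 → Positive. (band=alpha, channel=20, freq=12) → channel = 20 → Negative.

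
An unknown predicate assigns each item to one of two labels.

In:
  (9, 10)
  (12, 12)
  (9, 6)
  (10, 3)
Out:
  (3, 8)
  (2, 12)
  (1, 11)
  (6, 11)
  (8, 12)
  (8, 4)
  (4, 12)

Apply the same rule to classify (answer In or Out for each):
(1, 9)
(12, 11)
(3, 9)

Out, In, Out

'In' ⟺ first ≥ 9.
Out: (1, 9), since first 1.
In: (12, 11), since first 12.
Out: (3, 9), since first 3.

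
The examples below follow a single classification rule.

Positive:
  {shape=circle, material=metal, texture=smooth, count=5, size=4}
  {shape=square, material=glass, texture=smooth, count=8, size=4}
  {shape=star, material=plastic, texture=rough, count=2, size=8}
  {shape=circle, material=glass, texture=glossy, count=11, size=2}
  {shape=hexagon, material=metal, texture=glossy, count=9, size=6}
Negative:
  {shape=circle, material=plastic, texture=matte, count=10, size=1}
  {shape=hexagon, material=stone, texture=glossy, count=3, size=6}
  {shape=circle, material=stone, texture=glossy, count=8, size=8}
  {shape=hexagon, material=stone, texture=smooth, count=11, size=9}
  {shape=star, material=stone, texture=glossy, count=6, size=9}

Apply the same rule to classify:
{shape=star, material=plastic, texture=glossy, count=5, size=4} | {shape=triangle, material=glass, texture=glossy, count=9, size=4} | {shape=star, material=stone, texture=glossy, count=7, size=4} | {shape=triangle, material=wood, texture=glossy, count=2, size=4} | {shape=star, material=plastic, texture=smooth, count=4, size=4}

The pattern is that an item is 'Positive' exactly when: material is not stone AND size ≥ 2.

Positive, Positive, Negative, Positive, Positive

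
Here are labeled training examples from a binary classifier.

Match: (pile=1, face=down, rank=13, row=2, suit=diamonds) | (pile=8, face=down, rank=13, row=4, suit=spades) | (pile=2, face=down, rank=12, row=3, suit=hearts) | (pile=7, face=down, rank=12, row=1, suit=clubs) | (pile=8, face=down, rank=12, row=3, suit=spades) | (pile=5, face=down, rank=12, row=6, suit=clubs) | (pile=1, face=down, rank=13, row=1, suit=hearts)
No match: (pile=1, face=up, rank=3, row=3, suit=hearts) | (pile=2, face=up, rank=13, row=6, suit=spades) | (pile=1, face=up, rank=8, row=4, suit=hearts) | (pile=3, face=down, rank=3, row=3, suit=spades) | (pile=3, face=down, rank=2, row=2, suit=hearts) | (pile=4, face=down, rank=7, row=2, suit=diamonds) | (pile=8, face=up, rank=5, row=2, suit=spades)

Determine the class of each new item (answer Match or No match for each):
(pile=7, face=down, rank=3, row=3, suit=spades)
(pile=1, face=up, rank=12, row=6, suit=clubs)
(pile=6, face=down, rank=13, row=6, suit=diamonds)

No match, No match, Match

The rule appears to be: face is down AND rank ≥ 8.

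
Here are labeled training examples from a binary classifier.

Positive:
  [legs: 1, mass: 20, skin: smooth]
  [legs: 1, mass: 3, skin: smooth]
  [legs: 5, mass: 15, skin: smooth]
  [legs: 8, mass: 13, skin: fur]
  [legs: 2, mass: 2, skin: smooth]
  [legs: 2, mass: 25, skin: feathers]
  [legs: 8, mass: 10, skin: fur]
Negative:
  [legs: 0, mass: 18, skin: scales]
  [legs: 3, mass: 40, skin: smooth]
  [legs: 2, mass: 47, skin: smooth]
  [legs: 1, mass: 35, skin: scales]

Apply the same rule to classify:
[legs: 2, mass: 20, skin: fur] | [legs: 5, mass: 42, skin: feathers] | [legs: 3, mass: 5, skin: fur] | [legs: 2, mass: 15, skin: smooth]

One predicate separates the groups cleanly: mass ≤ 25 AND legs ≥ 1.
[legs: 2, mass: 20, skin: fur] — mass = 20, legs = 2, hence Positive.
[legs: 5, mass: 42, skin: feathers] — mass = 42, legs = 5, hence Negative.
[legs: 3, mass: 5, skin: fur] — mass = 5, legs = 3, hence Positive.
[legs: 2, mass: 15, skin: smooth] — mass = 15, legs = 2, hence Positive.

Positive, Negative, Positive, Positive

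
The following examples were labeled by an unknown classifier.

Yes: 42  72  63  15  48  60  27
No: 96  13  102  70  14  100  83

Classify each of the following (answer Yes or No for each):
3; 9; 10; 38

The simplest hypothesis consistent with all the labels is: multiple of 3 AND at most 72.

Yes, Yes, No, No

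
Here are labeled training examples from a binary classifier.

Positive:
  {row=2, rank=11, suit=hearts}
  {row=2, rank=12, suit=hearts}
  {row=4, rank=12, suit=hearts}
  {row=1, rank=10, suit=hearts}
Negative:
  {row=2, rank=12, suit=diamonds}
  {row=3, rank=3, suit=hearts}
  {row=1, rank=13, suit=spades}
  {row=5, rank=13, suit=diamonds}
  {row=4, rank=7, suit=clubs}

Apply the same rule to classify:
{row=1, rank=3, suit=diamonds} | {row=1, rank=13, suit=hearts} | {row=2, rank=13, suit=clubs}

The common property of the 'Positive' items is: suit is hearts AND rank ≥ 7. No 'Negative' item has it.
{row=1, rank=3, suit=diamonds}: suit is diamonds, rank = 3 — does not fit, so Negative. {row=1, rank=13, suit=hearts}: suit is hearts, rank = 13 — fits, so Positive. {row=2, rank=13, suit=clubs}: suit is clubs, rank = 13 — does not fit, so Negative.

Negative, Positive, Negative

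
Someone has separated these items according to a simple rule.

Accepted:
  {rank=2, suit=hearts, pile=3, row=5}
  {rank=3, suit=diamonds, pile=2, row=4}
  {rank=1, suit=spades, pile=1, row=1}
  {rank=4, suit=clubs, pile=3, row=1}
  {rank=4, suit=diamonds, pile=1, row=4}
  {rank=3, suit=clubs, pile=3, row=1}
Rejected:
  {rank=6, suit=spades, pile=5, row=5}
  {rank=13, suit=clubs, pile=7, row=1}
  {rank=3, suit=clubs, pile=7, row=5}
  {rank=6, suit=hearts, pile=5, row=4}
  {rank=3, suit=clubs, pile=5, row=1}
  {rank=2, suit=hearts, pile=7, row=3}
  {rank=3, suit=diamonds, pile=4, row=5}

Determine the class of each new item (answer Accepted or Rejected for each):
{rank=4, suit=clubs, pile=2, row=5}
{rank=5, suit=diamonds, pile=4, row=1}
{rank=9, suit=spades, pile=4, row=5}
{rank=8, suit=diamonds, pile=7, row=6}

One predicate separates the groups cleanly: pile ≤ 3.
{rank=4, suit=clubs, pile=2, row=5} — pile = 2, hence Accepted.
{rank=5, suit=diamonds, pile=4, row=1} — pile = 4, hence Rejected.
{rank=9, suit=spades, pile=4, row=5} — pile = 4, hence Rejected.
{rank=8, suit=diamonds, pile=7, row=6} — pile = 7, hence Rejected.

Accepted, Rejected, Rejected, Rejected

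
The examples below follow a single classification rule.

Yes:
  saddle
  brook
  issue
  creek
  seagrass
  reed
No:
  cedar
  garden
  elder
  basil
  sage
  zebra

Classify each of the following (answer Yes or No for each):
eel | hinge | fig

All 'Yes' examples share one property — has a double letter — and every 'No' example lacks it.
Yes: eel, since 'ee' doubled. No: hinge, since no doubled letter. No: fig, since no doubled letter.

Yes, No, No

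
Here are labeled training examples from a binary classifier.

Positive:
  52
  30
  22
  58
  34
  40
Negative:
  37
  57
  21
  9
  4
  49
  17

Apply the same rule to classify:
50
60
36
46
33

Positive, Positive, Positive, Positive, Negative

Every 'Positive' example satisfies: even AND at least 9. None of the 'Negative' examples do.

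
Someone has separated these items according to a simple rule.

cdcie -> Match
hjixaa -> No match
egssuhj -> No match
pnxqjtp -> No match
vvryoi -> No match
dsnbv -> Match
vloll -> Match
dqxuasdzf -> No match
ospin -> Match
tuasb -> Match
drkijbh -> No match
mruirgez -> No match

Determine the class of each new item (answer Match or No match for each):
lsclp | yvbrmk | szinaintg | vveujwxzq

The simplest hypothesis consistent with all the labels is: length 5.
lsclp: length 5, has this property → Match.
yvbrmk: length 6, doesn't qualify → No match.
szinaintg: length 9, doesn't qualify → No match.
vveujwxzq: length 9, doesn't qualify → No match.

Match, No match, No match, No match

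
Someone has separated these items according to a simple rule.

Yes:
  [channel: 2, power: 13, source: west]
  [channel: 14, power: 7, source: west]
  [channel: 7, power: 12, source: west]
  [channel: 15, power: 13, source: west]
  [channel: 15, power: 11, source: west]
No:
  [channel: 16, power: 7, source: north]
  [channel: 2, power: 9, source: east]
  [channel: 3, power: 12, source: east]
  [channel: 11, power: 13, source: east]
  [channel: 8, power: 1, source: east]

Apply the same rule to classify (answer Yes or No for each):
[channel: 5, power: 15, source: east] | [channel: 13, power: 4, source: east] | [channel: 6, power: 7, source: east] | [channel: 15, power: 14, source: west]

No, No, No, Yes

All 'Yes' examples share one property — source is west — and every 'No' example lacks it.
[channel: 5, power: 15, source: east]: source is east, does not fit → No.
[channel: 13, power: 4, source: east]: source is east, does not fit → No.
[channel: 6, power: 7, source: east]: source is east, does not fit → No.
[channel: 15, power: 14, source: west]: source is west, checks out → Yes.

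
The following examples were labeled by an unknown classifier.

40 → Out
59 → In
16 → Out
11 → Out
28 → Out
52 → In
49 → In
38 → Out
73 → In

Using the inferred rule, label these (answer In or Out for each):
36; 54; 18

Out, In, Out

The simplest hypothesis consistent with all the labels is: at least 49.
36 — 36 < 49, hence Out. 54 — 54 ≥ 49, hence In. 18 — 18 < 49, hence Out.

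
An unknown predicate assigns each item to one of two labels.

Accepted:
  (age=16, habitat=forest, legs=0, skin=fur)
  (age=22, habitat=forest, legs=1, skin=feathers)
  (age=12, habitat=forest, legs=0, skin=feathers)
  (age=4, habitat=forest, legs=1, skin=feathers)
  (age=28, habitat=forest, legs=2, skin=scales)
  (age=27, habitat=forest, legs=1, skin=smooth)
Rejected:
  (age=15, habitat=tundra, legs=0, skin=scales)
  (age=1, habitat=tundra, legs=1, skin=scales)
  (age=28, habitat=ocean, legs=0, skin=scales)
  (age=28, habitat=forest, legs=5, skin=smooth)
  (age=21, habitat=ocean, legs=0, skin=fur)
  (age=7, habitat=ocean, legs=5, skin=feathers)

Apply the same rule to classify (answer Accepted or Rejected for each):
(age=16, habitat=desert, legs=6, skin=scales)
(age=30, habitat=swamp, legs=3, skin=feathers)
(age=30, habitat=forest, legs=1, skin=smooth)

Rejected, Rejected, Accepted

The distinguishing property — habitat is forest AND legs ≤ 2 — holds for all the 'Accepted' cases and none of the 'Rejected' cases.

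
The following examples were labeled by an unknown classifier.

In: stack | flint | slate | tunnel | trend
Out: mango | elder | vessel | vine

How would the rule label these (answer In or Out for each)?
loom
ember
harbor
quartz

The classifier is using: contains 't'.
loom → no 't' → Out. ember → no 't' → Out. harbor → no 't' → Out. quartz → has 't' → In.

Out, Out, Out, In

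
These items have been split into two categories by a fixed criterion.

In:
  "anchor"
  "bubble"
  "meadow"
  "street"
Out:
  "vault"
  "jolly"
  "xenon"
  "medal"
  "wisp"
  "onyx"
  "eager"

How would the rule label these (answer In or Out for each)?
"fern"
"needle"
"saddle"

Out, In, In

All 'In' examples share one property — length 6 — and every 'Out' example lacks it.
"fern": Out (length 4).
"needle": In (length 6).
"saddle": In (length 6).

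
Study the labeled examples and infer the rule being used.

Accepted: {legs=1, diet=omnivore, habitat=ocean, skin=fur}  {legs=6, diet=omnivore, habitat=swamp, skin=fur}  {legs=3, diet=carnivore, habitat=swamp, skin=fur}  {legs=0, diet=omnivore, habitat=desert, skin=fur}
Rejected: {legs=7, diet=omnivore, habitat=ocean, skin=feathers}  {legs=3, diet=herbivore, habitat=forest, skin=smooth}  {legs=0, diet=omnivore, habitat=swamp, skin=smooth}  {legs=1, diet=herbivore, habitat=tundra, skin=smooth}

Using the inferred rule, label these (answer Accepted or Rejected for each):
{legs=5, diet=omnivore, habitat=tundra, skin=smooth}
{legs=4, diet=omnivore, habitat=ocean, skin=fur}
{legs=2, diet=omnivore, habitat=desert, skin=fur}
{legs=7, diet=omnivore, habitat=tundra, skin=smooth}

Rejected, Accepted, Accepted, Rejected

Checking candidate rules against both groups, what survives is: skin is fur.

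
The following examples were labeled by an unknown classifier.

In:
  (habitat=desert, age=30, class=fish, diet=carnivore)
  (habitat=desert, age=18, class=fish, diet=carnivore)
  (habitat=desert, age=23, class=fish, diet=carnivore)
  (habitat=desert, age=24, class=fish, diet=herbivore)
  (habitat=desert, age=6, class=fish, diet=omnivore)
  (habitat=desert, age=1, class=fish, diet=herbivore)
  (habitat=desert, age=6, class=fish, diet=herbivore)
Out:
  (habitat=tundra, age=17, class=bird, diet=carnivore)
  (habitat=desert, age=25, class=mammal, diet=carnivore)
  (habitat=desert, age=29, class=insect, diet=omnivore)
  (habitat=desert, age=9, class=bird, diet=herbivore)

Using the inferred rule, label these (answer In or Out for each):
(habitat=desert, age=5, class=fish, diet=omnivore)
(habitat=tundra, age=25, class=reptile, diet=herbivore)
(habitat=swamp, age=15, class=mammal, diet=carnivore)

In, Out, Out

Checking candidate rules against both groups, what survives is: class is fish.
(habitat=desert, age=5, class=fish, diet=omnivore): In (class is fish).
(habitat=tundra, age=25, class=reptile, diet=herbivore): Out (class is reptile).
(habitat=swamp, age=15, class=mammal, diet=carnivore): Out (class is mammal).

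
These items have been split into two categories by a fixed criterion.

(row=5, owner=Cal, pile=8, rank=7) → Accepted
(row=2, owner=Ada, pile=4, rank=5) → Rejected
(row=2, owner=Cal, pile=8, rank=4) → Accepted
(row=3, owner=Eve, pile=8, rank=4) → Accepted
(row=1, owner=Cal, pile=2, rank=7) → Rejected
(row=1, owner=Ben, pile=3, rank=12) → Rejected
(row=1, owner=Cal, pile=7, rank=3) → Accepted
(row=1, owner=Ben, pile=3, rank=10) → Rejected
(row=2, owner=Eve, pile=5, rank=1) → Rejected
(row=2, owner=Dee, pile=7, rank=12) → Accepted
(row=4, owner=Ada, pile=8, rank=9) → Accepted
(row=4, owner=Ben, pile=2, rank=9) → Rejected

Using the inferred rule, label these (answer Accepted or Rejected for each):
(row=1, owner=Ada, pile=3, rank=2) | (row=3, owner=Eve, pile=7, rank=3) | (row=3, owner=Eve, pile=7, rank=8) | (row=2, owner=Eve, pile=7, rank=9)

A rule that fits every label: pile ≥ 7 — true of each 'Accepted' example, false of each 'Rejected' one.
(row=1, owner=Ada, pile=3, rank=2): Rejected (pile = 3).
(row=3, owner=Eve, pile=7, rank=3): Accepted (pile = 7).
(row=3, owner=Eve, pile=7, rank=8): Accepted (pile = 7).
(row=2, owner=Eve, pile=7, rank=9): Accepted (pile = 7).

Rejected, Accepted, Accepted, Accepted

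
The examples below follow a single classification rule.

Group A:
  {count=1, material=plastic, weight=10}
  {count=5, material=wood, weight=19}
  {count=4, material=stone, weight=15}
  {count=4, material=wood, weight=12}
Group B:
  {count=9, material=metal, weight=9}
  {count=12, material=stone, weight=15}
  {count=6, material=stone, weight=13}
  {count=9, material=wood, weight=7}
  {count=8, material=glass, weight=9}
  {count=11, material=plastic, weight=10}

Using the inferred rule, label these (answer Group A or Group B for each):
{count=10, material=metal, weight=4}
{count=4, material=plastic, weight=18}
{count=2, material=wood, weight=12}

The distinguishing property — count ≤ 5 — holds for all the 'Group A' cases and none of the 'Group B' cases.
{count=10, material=metal, weight=4} — count = 10, hence Group B. {count=4, material=plastic, weight=18} — count = 4, hence Group A. {count=2, material=wood, weight=12} — count = 2, hence Group A.

Group B, Group A, Group A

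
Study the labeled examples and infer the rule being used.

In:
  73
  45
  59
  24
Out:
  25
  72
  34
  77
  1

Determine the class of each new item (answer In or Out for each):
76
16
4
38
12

One predicate separates the groups cleanly: ≡ 3 (mod 7).
76 — 76 mod 7 = 6, hence Out.
16 — 16 mod 7 = 2, hence Out.
4 — 4 mod 7 = 4, hence Out.
38 — 38 mod 7 = 3, hence In.
12 — 12 mod 7 = 5, hence Out.

Out, Out, Out, In, Out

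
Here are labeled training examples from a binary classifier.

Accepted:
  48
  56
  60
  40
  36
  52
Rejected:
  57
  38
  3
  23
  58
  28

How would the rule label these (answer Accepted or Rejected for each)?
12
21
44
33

One predicate separates the groups cleanly: multiple of 4 AND at least 36.

Rejected, Rejected, Accepted, Rejected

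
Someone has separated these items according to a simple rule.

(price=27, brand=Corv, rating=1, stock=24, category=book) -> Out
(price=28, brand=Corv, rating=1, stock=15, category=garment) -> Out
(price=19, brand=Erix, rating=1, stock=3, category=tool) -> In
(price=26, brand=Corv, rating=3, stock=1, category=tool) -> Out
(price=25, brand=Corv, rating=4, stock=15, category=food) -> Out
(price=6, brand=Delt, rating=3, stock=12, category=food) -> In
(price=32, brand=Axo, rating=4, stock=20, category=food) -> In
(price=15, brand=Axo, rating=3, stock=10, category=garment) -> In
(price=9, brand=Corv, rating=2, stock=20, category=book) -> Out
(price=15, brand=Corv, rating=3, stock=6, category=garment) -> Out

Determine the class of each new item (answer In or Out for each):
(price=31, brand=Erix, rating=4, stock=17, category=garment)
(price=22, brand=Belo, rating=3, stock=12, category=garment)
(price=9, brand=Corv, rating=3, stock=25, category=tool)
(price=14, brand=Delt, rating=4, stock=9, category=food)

Every 'In' example satisfies: brand is not Corv. None of the 'Out' examples do.
In: (price=31, brand=Erix, rating=4, stock=17, category=garment), since brand is Erix. In: (price=22, brand=Belo, rating=3, stock=12, category=garment), since brand is Belo. Out: (price=9, brand=Corv, rating=3, stock=25, category=tool), since brand is Corv. In: (price=14, brand=Delt, rating=4, stock=9, category=food), since brand is Delt.

In, In, Out, In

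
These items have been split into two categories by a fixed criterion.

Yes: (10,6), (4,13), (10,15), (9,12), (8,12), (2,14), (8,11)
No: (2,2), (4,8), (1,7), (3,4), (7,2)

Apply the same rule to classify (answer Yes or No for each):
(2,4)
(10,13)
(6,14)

No, Yes, Yes

All 'Yes' examples share one property — sum ≥ 16 — and every 'No' example lacks it.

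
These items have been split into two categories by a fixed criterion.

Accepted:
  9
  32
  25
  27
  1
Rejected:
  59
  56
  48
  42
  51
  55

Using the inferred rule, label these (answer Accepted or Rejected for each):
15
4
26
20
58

Accepted, Accepted, Accepted, Accepted, Rejected

One predicate separates the groups cleanly: at most 32.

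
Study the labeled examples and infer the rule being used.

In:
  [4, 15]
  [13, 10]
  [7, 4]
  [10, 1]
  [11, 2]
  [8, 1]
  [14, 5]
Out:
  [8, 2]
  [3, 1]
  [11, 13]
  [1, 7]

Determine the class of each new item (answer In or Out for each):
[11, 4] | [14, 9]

In, In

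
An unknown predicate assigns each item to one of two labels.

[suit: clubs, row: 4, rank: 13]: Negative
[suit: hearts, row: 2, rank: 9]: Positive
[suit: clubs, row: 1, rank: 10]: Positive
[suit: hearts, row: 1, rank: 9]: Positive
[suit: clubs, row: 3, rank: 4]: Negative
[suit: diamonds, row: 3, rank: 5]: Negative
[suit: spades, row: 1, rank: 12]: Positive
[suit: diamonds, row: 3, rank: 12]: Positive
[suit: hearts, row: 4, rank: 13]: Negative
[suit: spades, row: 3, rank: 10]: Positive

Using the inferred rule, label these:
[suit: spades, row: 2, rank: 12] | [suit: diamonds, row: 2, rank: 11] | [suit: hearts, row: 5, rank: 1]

Positive, Positive, Negative

The simplest hypothesis consistent with all the labels is: row ≤ 3 AND rank ≥ 9.
[suit: spades, row: 2, rank: 12]: row = 2, rank = 12, meets the rule → Positive.
[suit: diamonds, row: 2, rank: 11]: row = 2, rank = 11, meets the rule → Positive.
[suit: hearts, row: 5, rank: 1]: row = 5, rank = 1, fails this test → Negative.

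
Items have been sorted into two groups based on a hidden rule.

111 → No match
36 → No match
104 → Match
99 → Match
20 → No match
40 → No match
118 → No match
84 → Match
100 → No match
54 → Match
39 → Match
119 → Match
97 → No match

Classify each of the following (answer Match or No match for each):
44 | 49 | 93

Match, Match, No match

The common property of the 'Match' items is: ≡ 4 (mod 5). No 'No match' item has it.
Match: 44, since 44 mod 5 = 4.
Match: 49, since 49 mod 5 = 4.
No match: 93, since 93 mod 5 = 3.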